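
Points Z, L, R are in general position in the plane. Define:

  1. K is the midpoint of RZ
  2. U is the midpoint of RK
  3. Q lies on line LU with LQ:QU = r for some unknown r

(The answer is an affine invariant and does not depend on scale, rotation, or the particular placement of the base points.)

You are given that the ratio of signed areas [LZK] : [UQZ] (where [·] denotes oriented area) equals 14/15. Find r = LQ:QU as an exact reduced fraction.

Choose coordinates Z = (0, 0), L = (1, 0), R = (0, 1).
1. K is the midpoint of RZ ⇒ K = (0, 1/2)
2. U is the midpoint of RK ⇒ U = (0, 3/4)
3. With LQ:QU = r, write λ = r/(r+1) so Q = L + λ·(U−L); Q is affine-linear in λ
Every point depending on Q is an affine combination of Q and λ-independent points, so each such coordinate is linear in λ; the λ² term in each signed area is a multiple of (U−L)×(U−L) = 0, so 2·[LZK] and 2·[UQZ] are each linear in λ. Evaluating at λ=0 and λ=1:
  2·[LZK] = -1/2,   2·[UQZ] = 3/4·λ − 3/4
So [LZK]:[UQZ] = (-1/2) / (3/4·λ − 3/4). Setting this equal to 14/15:
  -1/2 = 14/15·(3/4·λ − 3/4)  ⇒  λ = 2/7
Then r = λ/(1−λ) = (2/7)/(5/7) = 2/5. Check: with r = 2/5, Q = (5/7, 3/14) and [LZK]:[UQZ] = 14/15 as required.

r = 2/5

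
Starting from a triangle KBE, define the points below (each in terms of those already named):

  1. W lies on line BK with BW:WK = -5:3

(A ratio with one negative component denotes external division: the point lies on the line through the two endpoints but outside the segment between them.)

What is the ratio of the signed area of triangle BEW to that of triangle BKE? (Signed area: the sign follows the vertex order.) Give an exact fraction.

[BEW]:[BKE] = -5/2

Work in coordinates with K = (0, 0), B = (1, 0), E = (0, 1).
1. W lies on line BK with BW:WK = -5:3 ⇒ W = (-3/2, 0)
2·[BEW] = 5/2, 2·[BKE] = -1
[BEW]:[BKE] = 5/2:-1 = -5/2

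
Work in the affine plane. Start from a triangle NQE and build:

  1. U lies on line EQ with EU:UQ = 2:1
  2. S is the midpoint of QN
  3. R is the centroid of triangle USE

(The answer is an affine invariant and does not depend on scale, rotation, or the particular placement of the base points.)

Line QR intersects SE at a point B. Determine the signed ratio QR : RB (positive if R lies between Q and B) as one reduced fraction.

QR:RB = 7/2

Work in coordinates with N = (0, 0), Q = (1, 0), E = (0, 1).
1. U lies on line EQ with EU:UQ = 2:1 ⇒ U = (2/3, 1/3)
2. S is the midpoint of QN ⇒ S = (1/2, 0)
3. R is the centroid of triangle USE ⇒ R = (7/18, 4/9)
line QR meets SE at B = (3/14, 4/7)
R = Q + t·(B−Q) with t = 7/9, so QR:RB = 7/9:2/9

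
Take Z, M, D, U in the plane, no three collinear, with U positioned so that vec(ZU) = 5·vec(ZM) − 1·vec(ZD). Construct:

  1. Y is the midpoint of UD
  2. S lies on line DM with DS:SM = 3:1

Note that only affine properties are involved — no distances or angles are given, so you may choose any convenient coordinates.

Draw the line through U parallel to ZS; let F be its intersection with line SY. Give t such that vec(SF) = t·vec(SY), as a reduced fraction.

Choose coordinates Z = (0, 0), M = (1, 0), D = (0, 1), U = (5, -1).
1. Y is the midpoint of UD ⇒ Y = (5/2, 0)
2. S lies on line DM with DS:SM = 3:1 ⇒ S = (3/4, 1/4)
through U parallel to ZS: direction (3/4, 1/4); meets SY at F = (127/20, -11/20)
F = S + t·(Y−S) with t = 16/5

t = 16/5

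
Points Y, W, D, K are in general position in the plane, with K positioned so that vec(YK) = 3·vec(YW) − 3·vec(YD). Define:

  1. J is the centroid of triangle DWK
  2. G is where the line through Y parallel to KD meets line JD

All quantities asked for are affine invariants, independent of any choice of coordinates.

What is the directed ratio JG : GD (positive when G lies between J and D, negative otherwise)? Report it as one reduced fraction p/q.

Choose coordinates Y = (0, 0), W = (1, 0), D = (0, 1), K = (3, -3).
1. J is the centroid of triangle DWK ⇒ J = (4/3, -2/3)
2. G is where the line through Y parallel to KD meets line JD ⇒ G = (-12, 16)
G = J + t·(D−J) with t = 10, so JG:GD = t:(1−t) = 10:-9

JG:GD = -10/9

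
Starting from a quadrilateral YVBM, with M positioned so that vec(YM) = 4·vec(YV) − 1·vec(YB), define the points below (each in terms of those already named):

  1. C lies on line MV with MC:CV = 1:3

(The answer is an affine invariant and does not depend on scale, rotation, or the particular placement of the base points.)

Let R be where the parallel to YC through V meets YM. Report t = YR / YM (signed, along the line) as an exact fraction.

Choose coordinates Y = (0, 0), V = (1, 0), B = (0, 1), M = (4, -1).
1. C lies on line MV with MC:CV = 1:3 ⇒ C = (13/4, -3/4)
through V parallel to YC: direction (13/4, -3/4); meets YM at R = (-12, 3)
R = Y + t·(M−Y) with t = -3

t = -3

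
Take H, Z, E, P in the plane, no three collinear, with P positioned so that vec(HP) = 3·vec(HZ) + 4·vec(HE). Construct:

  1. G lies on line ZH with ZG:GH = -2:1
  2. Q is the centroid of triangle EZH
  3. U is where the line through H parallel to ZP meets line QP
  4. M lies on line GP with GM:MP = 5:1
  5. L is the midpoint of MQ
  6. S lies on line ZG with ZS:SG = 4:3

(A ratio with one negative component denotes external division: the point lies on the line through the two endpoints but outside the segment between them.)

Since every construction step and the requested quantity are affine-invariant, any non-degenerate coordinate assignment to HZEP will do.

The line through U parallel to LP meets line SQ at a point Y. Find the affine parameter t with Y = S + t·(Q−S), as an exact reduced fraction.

Assign H = (0, 0), Z = (1, 0), E = (0, 1), P = (3, 4) — the answer is frame-independent, so this choice is without loss of generality.
1. G lies on line ZH with ZG:GH = -2:1 ⇒ G = (-1, 0)
2. Q is the centroid of triangle EZH ⇒ Q = (1/3, 1/3)
3. U is where the line through H parallel to ZP meets line QP ⇒ U = (-1/5, -2/5)
4. M lies on line GP with GM:MP = 5:1 ⇒ M = (7/3, 10/3)
5. L is the midpoint of MQ ⇒ L = (4/3, 11/6)
6. S lies on line ZG with ZS:SG = 4:3 ⇒ S = (-1/7, 0)
through U parallel to LP: direction (5/3, 13/6); meets SQ at Y = (2/5, 19/50)
Y = S + t·(Q−S) with t = 57/50

t = 57/50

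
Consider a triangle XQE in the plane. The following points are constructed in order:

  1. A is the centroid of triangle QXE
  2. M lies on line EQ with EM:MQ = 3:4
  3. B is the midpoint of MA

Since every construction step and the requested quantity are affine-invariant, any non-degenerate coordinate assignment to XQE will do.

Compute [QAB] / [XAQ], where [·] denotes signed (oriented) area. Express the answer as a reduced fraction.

[QAB]:[XAQ] = 2/7

Choose coordinates X = (0, 0), Q = (1, 0), E = (0, 1).
1. A is the centroid of triangle QXE ⇒ A = (1/3, 1/3)
2. M lies on line EQ with EM:MQ = 3:4 ⇒ M = (3/7, 4/7)
3. B is the midpoint of MA ⇒ B = (8/21, 19/42)
2·[QAB] = -2/21, 2·[XAQ] = -1/3
[QAB]:[XAQ] = -2/21:-1/3 = 2/7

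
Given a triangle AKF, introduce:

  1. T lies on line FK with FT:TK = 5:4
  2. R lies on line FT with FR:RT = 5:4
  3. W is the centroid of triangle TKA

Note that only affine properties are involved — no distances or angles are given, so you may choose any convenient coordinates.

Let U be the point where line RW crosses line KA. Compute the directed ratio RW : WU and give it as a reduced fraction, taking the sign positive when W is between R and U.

Assign A = (0, 0), K = (1, 0), F = (0, 1) — the answer is frame-independent, so this choice is without loss of generality.
1. T lies on line FK with FT:TK = 5:4 ⇒ T = (5/9, 4/9)
2. R lies on line FT with FR:RT = 5:4 ⇒ R = (25/81, 56/81)
3. W is the centroid of triangle TKA ⇒ W = (14/27, 4/27)
line RW meets KA at U = (19/33, 0)
W = R + t·(U−R) with t = 11/14, so RW:WU = 11/14:3/14

RW:WU = 11/3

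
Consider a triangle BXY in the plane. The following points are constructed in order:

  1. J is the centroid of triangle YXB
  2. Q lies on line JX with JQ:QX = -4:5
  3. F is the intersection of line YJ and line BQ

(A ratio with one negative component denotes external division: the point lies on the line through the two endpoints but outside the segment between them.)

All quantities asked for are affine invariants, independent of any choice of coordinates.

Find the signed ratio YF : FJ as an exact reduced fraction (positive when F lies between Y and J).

Work in coordinates with B = (0, 0), X = (1, 0), Y = (0, 1).
1. J is the centroid of triangle YXB ⇒ J = (1/3, 1/3)
2. Q lies on line JX with JQ:QX = -4:5 ⇒ Q = (-7/3, 5/3)
3. F is the intersection of line YJ and line BQ ⇒ F = (7/9, -5/9)
F = Y + t·(J−Y) with t = 7/3, so YF:FJ = t:(1−t) = 7/3:-4/3

YF:FJ = -7/4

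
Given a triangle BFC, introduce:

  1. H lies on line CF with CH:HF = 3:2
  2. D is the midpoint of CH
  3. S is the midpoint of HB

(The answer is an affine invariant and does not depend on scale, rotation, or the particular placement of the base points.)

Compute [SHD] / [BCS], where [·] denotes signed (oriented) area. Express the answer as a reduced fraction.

[SHD]:[BCS] = -1/2

Work in coordinates with B = (0, 0), F = (1, 0), C = (0, 1).
1. H lies on line CF with CH:HF = 3:2 ⇒ H = (3/5, 2/5)
2. D is the midpoint of CH ⇒ D = (3/10, 7/10)
3. S is the midpoint of HB ⇒ S = (3/10, 1/5)
2·[SHD] = 3/20, 2·[BCS] = -3/10
[SHD]:[BCS] = 3/20:-3/10 = -1/2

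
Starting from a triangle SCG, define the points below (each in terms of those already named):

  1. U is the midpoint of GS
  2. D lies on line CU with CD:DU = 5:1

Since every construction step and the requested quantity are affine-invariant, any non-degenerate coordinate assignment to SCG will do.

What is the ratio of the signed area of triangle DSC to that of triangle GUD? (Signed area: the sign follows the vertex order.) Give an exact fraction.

Set S = (0, 0), C = (1, 0), G = (0, 1); any affine frame gives the same invariant.
1. U is the midpoint of GS ⇒ U = (0, 1/2)
2. D lies on line CU with CD:DU = 5:1 ⇒ D = (1/6, 5/12)
2·[DSC] = 5/12, 2·[GUD] = 1/12
[DSC]:[GUD] = 5/12:1/12 = 5

[DSC]:[GUD] = 5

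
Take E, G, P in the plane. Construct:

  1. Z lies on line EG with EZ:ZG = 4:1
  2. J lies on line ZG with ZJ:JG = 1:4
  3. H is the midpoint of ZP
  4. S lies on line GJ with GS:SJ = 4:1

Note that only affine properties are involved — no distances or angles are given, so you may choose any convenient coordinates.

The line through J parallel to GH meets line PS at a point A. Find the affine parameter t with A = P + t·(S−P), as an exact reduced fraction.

t = 45/41

Work in coordinates with E = (0, 0), G = (1, 0), P = (0, 1).
1. Z lies on line EG with EZ:ZG = 4:1 ⇒ Z = (4/5, 0)
2. J lies on line ZG with ZJ:JG = 1:4 ⇒ J = (21/25, 0)
3. H is the midpoint of ZP ⇒ H = (2/5, 1/2)
4. S lies on line GJ with GS:SJ = 4:1 ⇒ S = (109/125, 0)
through J parallel to GH: direction (-3/5, 1/2); meets PS at A = (981/1025, -4/41)
A = P + t·(S−P) with t = 45/41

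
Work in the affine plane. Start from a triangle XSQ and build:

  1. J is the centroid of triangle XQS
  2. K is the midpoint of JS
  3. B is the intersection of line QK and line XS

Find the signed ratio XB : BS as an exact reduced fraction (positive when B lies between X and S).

XB:BS = 4

Set X = (0, 0), S = (1, 0), Q = (0, 1); any affine frame gives the same invariant.
1. J is the centroid of triangle XQS ⇒ J = (1/3, 1/3)
2. K is the midpoint of JS ⇒ K = (2/3, 1/6)
3. B is the intersection of line QK and line XS ⇒ B = (4/5, 0)
B = X + t·(S−X) with t = 4/5, so XB:BS = t:(1−t) = 4/5:1/5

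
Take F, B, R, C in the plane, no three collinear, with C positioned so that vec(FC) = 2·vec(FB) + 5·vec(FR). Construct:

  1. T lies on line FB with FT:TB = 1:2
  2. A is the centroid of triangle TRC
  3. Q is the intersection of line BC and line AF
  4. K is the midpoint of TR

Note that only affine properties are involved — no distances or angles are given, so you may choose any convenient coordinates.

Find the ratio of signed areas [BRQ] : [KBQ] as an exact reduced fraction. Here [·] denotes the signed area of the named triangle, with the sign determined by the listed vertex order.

[BRQ]:[KBQ] = -9/7

Assign F = (0, 0), B = (1, 0), R = (0, 1), C = (2, 5) — the answer is frame-independent, so this choice is without loss of generality.
1. T lies on line FB with FT:TB = 1:2 ⇒ T = (1/3, 0)
2. A is the centroid of triangle TRC ⇒ A = (7/9, 2)
3. Q is the intersection of line BC and line AF ⇒ Q = (35/17, 90/17)
4. K is the midpoint of TR ⇒ K = (1/6, 1/2)
2·[BRQ] = -108/17, 2·[KBQ] = 84/17
[BRQ]:[KBQ] = -108/17:84/17 = -9/7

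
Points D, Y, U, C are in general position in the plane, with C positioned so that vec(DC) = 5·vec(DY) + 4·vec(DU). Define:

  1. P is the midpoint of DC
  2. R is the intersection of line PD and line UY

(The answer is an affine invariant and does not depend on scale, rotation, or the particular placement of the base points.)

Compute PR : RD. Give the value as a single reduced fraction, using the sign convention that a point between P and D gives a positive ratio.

PR:RD = 7/2

Set D = (0, 0), Y = (1, 0), U = (0, 1), C = (5, 4); any affine frame gives the same invariant.
1. P is the midpoint of DC ⇒ P = (5/2, 2)
2. R is the intersection of line PD and line UY ⇒ R = (5/9, 4/9)
R = P + t·(D−P) with t = 7/9, so PR:RD = t:(1−t) = 7/9:2/9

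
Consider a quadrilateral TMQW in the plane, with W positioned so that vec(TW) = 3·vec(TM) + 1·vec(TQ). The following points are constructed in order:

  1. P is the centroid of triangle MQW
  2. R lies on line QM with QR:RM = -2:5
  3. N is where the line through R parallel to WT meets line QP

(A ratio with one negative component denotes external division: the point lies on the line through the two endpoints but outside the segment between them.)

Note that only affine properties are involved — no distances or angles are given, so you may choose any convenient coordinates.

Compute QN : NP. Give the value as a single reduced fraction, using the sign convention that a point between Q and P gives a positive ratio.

QN:NP = -8/15

Work in coordinates with T = (0, 0), M = (1, 0), Q = (0, 1), W = (3, 1).
1. P is the centroid of triangle MQW ⇒ P = (4/3, 2/3)
2. R lies on line QM with QR:RM = -2:5 ⇒ R = (-2/3, 5/3)
3. N is where the line through R parallel to WT meets line QP ⇒ N = (-32/21, 29/21)
N = Q + t·(P−Q) with t = -8/7, so QN:NP = t:(1−t) = -8/7:15/7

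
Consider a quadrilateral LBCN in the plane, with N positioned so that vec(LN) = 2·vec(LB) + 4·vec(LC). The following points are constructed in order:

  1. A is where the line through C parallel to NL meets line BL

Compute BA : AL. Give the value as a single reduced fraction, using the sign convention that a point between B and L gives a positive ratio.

BA:AL = -3

Set L = (0, 0), B = (1, 0), C = (0, 1), N = (2, 4); any affine frame gives the same invariant.
1. A is where the line through C parallel to NL meets line BL ⇒ A = (-1/2, 0)
A = B + t·(L−B) with t = 3/2, so BA:AL = t:(1−t) = 3/2:-1/2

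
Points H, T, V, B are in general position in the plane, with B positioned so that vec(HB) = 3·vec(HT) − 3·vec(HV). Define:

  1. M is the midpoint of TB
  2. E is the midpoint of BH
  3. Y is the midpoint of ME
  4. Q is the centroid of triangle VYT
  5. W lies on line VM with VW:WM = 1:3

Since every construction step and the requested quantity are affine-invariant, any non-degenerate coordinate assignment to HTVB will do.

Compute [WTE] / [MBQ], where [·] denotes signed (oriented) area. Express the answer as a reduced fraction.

Set H = (0, 0), T = (1, 0), V = (0, 1), B = (3, -3); any affine frame gives the same invariant.
1. M is the midpoint of TB ⇒ M = (2, -3/2)
2. E is the midpoint of BH ⇒ E = (3/2, -3/2)
3. Y is the midpoint of ME ⇒ Y = (7/4, -3/2)
4. Q is the centroid of triangle VYT ⇒ Q = (11/12, -1/6)
5. W lies on line VM with VW:WM = 1:3 ⇒ W = (1/2, 3/8)
2·[WTE] = -9/16, 2·[MBQ] = -7/24
[WTE]:[MBQ] = -9/16:-7/24 = 27/14

[WTE]:[MBQ] = 27/14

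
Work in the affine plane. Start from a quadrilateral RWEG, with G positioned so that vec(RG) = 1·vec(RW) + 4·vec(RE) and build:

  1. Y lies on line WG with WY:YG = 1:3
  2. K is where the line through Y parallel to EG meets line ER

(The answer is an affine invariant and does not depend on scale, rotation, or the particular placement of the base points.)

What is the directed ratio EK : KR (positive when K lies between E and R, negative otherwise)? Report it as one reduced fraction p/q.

EK:KR = -3/2

Work in coordinates with R = (0, 0), W = (1, 0), E = (0, 1), G = (1, 4).
1. Y lies on line WG with WY:YG = 1:3 ⇒ Y = (1, 1)
2. K is where the line through Y parallel to EG meets line ER ⇒ K = (0, -2)
K = E + t·(R−E) with t = 3, so EK:KR = t:(1−t) = 3:-2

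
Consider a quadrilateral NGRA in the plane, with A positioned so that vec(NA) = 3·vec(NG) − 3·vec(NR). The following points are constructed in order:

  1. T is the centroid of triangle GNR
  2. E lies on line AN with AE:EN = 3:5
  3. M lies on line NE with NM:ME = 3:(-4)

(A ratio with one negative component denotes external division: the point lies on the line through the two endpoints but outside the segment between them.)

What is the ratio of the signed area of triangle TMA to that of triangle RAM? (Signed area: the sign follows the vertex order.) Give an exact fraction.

Work in coordinates with N = (0, 0), G = (1, 0), R = (0, 1), A = (3, -3).
1. T is the centroid of triangle GNR ⇒ T = (1/3, 1/3)
2. E lies on line AN with AE:EN = 3:5 ⇒ E = (15/8, -15/8)
3. M lies on line NE with NM:ME = 3:(-4) ⇒ M = (-45/8, 45/8)
2·[TMA] = 23/4, 2·[RAM] = -69/8
[TMA]:[RAM] = 23/4:-69/8 = -2/3

[TMA]:[RAM] = -2/3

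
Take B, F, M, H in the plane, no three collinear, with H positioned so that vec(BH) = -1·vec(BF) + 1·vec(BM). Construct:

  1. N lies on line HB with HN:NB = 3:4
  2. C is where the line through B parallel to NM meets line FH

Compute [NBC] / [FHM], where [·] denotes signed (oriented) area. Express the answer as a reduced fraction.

Set B = (0, 0), F = (1, 0), M = (0, 1), H = (-1, 1); any affine frame gives the same invariant.
1. N lies on line HB with HN:NB = 3:4 ⇒ N = (-4/7, 4/7)
2. C is where the line through B parallel to NM meets line FH ⇒ C = (2/5, 3/10)
2·[NBC] = 2/5, 2·[FHM] = -1
[NBC]:[FHM] = 2/5:-1 = -2/5

[NBC]:[FHM] = -2/5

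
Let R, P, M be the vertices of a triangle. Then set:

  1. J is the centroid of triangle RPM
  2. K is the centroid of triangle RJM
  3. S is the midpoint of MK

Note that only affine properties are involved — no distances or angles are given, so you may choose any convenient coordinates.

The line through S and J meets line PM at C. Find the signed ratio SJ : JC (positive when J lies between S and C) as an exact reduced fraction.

Work in coordinates with R = (0, 0), P = (1, 0), M = (0, 1).
1. J is the centroid of triangle RPM ⇒ J = (1/3, 1/3)
2. K is the centroid of triangle RJM ⇒ K = (1/9, 4/9)
3. S is the midpoint of MK ⇒ S = (1/18, 13/18)
line SJ meets PM at C = (-1/2, 3/2)
J = S + t·(C−S) with t = -1/2, so SJ:JC = -1/2:3/2

SJ:JC = -1/3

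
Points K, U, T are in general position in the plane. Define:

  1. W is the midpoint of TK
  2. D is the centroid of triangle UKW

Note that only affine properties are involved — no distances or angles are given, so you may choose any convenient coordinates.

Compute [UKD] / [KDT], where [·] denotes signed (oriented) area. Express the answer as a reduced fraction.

[UKD]:[KDT] = -1/2

Work in coordinates with K = (0, 0), U = (1, 0), T = (0, 1).
1. W is the midpoint of TK ⇒ W = (0, 1/2)
2. D is the centroid of triangle UKW ⇒ D = (1/3, 1/6)
2·[UKD] = -1/6, 2·[KDT] = 1/3
[UKD]:[KDT] = -1/6:1/3 = -1/2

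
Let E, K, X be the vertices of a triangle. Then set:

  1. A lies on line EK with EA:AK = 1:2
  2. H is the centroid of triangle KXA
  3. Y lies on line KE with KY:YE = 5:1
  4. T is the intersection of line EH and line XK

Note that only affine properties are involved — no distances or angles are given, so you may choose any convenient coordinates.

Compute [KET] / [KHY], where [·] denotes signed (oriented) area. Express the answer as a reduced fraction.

Assign E = (0, 0), K = (1, 0), X = (0, 1) — the answer is frame-independent, so this choice is without loss of generality.
1. A lies on line EK with EA:AK = 1:2 ⇒ A = (1/3, 0)
2. H is the centroid of triangle KXA ⇒ H = (4/9, 1/3)
3. Y lies on line KE with KY:YE = 5:1 ⇒ Y = (1/6, 0)
4. T is the intersection of line EH and line XK ⇒ T = (4/7, 3/7)
2·[KET] = -3/7, 2·[KHY] = 5/18
[KET]:[KHY] = -3/7:5/18 = -54/35

[KET]:[KHY] = -54/35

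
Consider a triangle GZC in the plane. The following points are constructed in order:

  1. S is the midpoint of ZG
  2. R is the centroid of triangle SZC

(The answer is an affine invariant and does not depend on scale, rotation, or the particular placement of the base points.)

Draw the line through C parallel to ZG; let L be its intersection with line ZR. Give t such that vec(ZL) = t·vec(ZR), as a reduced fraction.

Set G = (0, 0), Z = (1, 0), C = (0, 1); any affine frame gives the same invariant.
1. S is the midpoint of ZG ⇒ S = (1/2, 0)
2. R is the centroid of triangle SZC ⇒ R = (1/2, 1/3)
through C parallel to ZG: direction (-1, 0); meets ZR at L = (-1/2, 1)
L = Z + t·(R−Z) with t = 3

t = 3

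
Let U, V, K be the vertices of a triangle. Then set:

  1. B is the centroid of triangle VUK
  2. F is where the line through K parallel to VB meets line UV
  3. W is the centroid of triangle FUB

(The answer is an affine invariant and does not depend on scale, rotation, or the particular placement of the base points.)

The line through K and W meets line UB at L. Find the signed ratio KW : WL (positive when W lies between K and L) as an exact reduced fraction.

KW:WL = -5/2

Choose coordinates U = (0, 0), V = (1, 0), K = (0, 1).
1. B is the centroid of triangle VUK ⇒ B = (1/3, 1/3)
2. F is where the line through K parallel to VB meets line UV ⇒ F = (2, 0)
3. W is the centroid of triangle FUB ⇒ W = (7/9, 1/9)
line KW meets UB at L = (7/15, 7/15)
W = K + t·(L−K) with t = 5/3, so KW:WL = 5/3:-2/3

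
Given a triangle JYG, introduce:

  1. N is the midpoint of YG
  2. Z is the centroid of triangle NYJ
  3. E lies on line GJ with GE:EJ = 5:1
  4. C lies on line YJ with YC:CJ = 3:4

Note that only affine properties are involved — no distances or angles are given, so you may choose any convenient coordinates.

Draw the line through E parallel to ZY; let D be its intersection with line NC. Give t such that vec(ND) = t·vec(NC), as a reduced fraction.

Work in coordinates with J = (0, 0), Y = (1, 0), G = (0, 1).
1. N is the midpoint of YG ⇒ N = (1/2, 1/2)
2. Z is the centroid of triangle NYJ ⇒ Z = (1/2, 1/6)
3. E lies on line GJ with GE:EJ = 5:1 ⇒ E = (0, 1/6)
4. C lies on line YJ with YC:CJ = 3:4 ⇒ C = (4/7, 0)
through E parallel to ZY: direction (1/2, -1/6); meets NC at D = (23/40, -1/40)
D = N + t·(C−N) with t = 21/20

t = 21/20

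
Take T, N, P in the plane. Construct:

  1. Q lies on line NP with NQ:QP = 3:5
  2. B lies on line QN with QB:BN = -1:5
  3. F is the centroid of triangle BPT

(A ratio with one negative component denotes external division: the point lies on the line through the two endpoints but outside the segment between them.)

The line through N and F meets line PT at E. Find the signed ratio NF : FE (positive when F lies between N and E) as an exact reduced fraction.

NF:FE = 79/17

Choose coordinates T = (0, 0), N = (1, 0), P = (0, 1).
1. Q lies on line NP with NQ:QP = 3:5 ⇒ Q = (5/8, 3/8)
2. B lies on line QN with QB:BN = -1:5 ⇒ B = (17/32, 15/32)
3. F is the centroid of triangle BPT ⇒ F = (17/96, 47/96)
line NF meets PT at E = (0, 47/79)
F = N + t·(E−N) with t = 79/96, so NF:FE = 79/96:17/96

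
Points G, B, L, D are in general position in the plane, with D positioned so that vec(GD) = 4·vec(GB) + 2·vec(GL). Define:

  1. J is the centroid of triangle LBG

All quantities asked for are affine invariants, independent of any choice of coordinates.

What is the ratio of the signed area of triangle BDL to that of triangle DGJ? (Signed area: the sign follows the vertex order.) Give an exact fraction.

[BDL]:[DGJ] = -15/2

Work in coordinates with G = (0, 0), B = (1, 0), L = (0, 1), D = (4, 2).
1. J is the centroid of triangle LBG ⇒ J = (1/3, 1/3)
2·[BDL] = 5, 2·[DGJ] = -2/3
[BDL]:[DGJ] = 5:-2/3 = -15/2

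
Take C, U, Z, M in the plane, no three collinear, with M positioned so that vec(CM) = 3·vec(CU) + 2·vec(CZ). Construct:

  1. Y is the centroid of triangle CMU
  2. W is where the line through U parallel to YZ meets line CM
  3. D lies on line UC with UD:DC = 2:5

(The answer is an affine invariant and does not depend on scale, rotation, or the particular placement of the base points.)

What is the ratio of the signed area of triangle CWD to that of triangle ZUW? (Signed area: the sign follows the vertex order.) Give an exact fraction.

Work in coordinates with C = (0, 0), U = (1, 0), Z = (0, 1), M = (3, 2).
1. Y is the centroid of triangle CMU ⇒ Y = (4/3, 2/3)
2. W is where the line through U parallel to YZ meets line CM ⇒ W = (3/11, 2/11)
3. D lies on line UC with UD:DC = 2:5 ⇒ D = (5/7, 0)
2·[CWD] = -10/77, 2·[ZUW] = -6/11
[CWD]:[ZUW] = -10/77:-6/11 = 5/21

[CWD]:[ZUW] = 5/21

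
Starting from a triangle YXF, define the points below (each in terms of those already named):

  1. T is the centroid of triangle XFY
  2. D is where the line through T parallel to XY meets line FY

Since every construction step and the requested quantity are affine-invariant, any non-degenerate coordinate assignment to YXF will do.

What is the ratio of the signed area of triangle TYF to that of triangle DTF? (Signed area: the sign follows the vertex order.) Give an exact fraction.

[TYF]:[DTF] = -3/2

Set Y = (0, 0), X = (1, 0), F = (0, 1); any affine frame gives the same invariant.
1. T is the centroid of triangle XFY ⇒ T = (1/3, 1/3)
2. D is where the line through T parallel to XY meets line FY ⇒ D = (0, 1/3)
2·[TYF] = -1/3, 2·[DTF] = 2/9
[TYF]:[DTF] = -1/3:2/9 = -3/2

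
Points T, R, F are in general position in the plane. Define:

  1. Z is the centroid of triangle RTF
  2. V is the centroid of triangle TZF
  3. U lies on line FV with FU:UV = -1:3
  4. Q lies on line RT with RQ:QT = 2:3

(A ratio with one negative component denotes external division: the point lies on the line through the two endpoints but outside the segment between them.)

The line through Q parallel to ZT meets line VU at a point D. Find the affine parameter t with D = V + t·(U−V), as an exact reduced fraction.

Set T = (0, 0), R = (1, 0), F = (0, 1); any affine frame gives the same invariant.
1. Z is the centroid of triangle RTF ⇒ Z = (1/3, 1/3)
2. V is the centroid of triangle TZF ⇒ V = (1/9, 4/9)
3. U lies on line FV with FU:UV = -1:3 ⇒ U = (-1/18, 23/18)
4. Q lies on line RT with RQ:QT = 2:3 ⇒ Q = (3/5, 0)
through Q parallel to ZT: direction (-1/3, -1/3); meets VU at D = (4/15, -1/3)
D = V + t·(U−V) with t = -14/15

t = -14/15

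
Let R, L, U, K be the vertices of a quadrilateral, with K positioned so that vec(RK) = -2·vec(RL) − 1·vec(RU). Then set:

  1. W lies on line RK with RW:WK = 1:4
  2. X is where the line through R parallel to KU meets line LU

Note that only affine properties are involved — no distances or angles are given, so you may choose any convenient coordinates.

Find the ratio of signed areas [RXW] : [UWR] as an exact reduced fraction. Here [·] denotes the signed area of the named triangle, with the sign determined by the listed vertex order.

[RXW]:[UWR] = 1/4

Work in coordinates with R = (0, 0), L = (1, 0), U = (0, 1), K = (-2, -1).
1. W lies on line RK with RW:WK = 1:4 ⇒ W = (-2/5, -1/5)
2. X is where the line through R parallel to KU meets line LU ⇒ X = (1/2, 1/2)
2·[RXW] = 1/10, 2·[UWR] = 2/5
[RXW]:[UWR] = 1/10:2/5 = 1/4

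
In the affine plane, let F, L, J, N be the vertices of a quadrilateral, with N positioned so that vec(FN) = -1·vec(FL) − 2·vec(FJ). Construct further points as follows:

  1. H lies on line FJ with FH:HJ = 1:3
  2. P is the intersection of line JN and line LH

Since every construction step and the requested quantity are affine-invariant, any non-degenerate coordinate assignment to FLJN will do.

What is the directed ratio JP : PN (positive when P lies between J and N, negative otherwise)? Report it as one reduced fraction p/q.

JP:PN = 3/10

Set F = (0, 0), L = (1, 0), J = (0, 1), N = (-1, -2); any affine frame gives the same invariant.
1. H lies on line FJ with FH:HJ = 1:3 ⇒ H = (0, 1/4)
2. P is the intersection of line JN and line LH ⇒ P = (-3/13, 4/13)
P = J + t·(N−J) with t = 3/13, so JP:PN = t:(1−t) = 3/13:10/13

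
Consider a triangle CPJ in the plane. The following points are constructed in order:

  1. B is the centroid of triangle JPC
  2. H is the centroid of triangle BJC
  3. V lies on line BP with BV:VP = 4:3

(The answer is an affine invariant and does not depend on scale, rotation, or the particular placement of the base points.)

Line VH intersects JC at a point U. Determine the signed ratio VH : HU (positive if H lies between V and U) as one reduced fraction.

VH:HU = 38/7

Work in coordinates with C = (0, 0), P = (1, 0), J = (0, 1).
1. B is the centroid of triangle JPC ⇒ B = (1/3, 1/3)
2. H is the centroid of triangle BJC ⇒ H = (1/9, 4/9)
3. V lies on line BP with BV:VP = 4:3 ⇒ V = (5/7, 1/7)
line VH meets JC at U = (0, 1/2)
H = V + t·(U−V) with t = 38/45, so VH:HU = 38/45:7/45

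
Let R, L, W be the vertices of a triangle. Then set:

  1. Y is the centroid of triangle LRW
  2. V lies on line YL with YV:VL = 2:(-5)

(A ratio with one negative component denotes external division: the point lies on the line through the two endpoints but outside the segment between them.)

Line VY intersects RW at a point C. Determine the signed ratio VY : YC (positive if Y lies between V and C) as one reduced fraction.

Assign R = (0, 0), L = (1, 0), W = (0, 1) — the answer is frame-independent, so this choice is without loss of generality.
1. Y is the centroid of triangle LRW ⇒ Y = (1/3, 1/3)
2. V lies on line YL with YV:VL = 2:(-5) ⇒ V = (-1/9, 5/9)
line VY meets RW at C = (0, 1/2)
Y = V + t·(C−V) with t = 4, so VY:YC = 4:-3

VY:YC = -4/3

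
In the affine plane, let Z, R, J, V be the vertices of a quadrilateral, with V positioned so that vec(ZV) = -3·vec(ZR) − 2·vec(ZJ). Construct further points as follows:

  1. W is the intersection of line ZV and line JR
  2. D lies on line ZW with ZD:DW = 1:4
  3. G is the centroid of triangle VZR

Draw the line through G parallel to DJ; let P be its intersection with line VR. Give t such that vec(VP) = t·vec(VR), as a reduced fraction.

t = 173/294

Set Z = (0, 0), R = (1, 0), J = (0, 1), V = (-3, -2); any affine frame gives the same invariant.
1. W is the intersection of line ZV and line JR ⇒ W = (3/5, 2/5)
2. D lies on line ZW with ZD:DW = 1:4 ⇒ D = (3/25, 2/25)
3. G is the centroid of triangle VZR ⇒ G = (-2/3, -2/3)
through G parallel to DJ: direction (-3/25, 23/25); meets VR at P = (-95/147, -121/147)
P = V + t·(R−V) with t = 173/294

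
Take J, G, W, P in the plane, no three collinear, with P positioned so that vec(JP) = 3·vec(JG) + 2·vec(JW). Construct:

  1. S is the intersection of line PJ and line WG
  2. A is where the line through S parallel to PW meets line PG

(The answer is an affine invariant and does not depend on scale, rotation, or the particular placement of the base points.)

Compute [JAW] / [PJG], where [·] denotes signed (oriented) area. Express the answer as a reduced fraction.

Work in coordinates with J = (0, 0), G = (1, 0), W = (0, 1), P = (3, 2).
1. S is the intersection of line PJ and line WG ⇒ S = (3/5, 2/5)
2. A is where the line through S parallel to PW meets line PG ⇒ A = (9/5, 4/5)
2·[JAW] = 9/5, 2·[PJG] = 2
[JAW]:[PJG] = 9/5:2 = 9/10

[JAW]:[PJG] = 9/10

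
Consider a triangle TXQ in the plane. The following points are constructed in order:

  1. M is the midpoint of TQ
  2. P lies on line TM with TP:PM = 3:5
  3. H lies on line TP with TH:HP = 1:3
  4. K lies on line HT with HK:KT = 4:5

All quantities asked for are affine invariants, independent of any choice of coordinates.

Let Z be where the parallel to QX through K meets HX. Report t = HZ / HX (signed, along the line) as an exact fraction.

t = -4/183

Set T = (0, 0), X = (1, 0), Q = (0, 1); any affine frame gives the same invariant.
1. M is the midpoint of TQ ⇒ M = (0, 1/2)
2. P lies on line TM with TP:PM = 3:5 ⇒ P = (0, 3/16)
3. H lies on line TP with TH:HP = 1:3 ⇒ H = (0, 3/64)
4. K lies on line HT with HK:KT = 4:5 ⇒ K = (0, 5/192)
through K parallel to QX: direction (1, -1); meets HX at Z = (-4/183, 187/3904)
Z = H + t·(X−H) with t = -4/183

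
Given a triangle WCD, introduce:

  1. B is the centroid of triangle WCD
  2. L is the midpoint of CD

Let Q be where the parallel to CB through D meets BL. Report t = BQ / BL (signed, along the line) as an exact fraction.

Work in coordinates with W = (0, 0), C = (1, 0), D = (0, 1).
1. B is the centroid of triangle WCD ⇒ B = (1/3, 1/3)
2. L is the midpoint of CD ⇒ L = (1/2, 1/2)
through D parallel to CB: direction (-2/3, 1/3); meets BL at Q = (2/3, 2/3)
Q = B + t·(L−B) with t = 2

t = 2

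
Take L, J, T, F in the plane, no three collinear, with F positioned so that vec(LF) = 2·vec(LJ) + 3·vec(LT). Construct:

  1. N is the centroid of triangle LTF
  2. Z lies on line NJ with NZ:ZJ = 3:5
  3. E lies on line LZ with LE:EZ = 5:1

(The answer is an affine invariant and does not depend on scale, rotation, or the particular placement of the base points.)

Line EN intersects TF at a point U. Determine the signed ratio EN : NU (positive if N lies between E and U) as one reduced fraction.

Work in coordinates with L = (0, 0), J = (1, 0), T = (0, 1), F = (2, 3).
1. N is the centroid of triangle LTF ⇒ N = (2/3, 4/3)
2. Z lies on line NJ with NZ:ZJ = 3:5 ⇒ Z = (19/24, 5/6)
3. E lies on line LZ with LE:EZ = 5:1 ⇒ E = (95/144, 25/36)
line EN meets TF at U = (61/91, 152/91)
N = E + t·(U−E) with t = 91/139, so EN:NU = 91/139:48/139

EN:NU = 91/48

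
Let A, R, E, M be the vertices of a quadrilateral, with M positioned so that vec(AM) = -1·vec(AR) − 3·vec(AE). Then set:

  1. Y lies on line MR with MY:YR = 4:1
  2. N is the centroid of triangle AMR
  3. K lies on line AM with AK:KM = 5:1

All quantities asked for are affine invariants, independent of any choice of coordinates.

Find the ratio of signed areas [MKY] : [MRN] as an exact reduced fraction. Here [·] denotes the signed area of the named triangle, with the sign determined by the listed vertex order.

Choose coordinates A = (0, 0), R = (1, 0), E = (0, 1), M = (-1, -3).
1. Y lies on line MR with MY:YR = 4:1 ⇒ Y = (3/5, -3/5)
2. N is the centroid of triangle AMR ⇒ N = (0, -1)
3. K lies on line AM with AK:KM = 5:1 ⇒ K = (-5/6, -5/2)
2·[MKY] = -2/5, 2·[MRN] = 1
[MKY]:[MRN] = -2/5:1 = -2/5

[MKY]:[MRN] = -2/5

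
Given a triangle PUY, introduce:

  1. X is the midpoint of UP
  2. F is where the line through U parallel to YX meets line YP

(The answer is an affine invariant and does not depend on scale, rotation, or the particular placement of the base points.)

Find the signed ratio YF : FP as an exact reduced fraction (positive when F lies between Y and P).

YF:FP = -1/2

Set P = (0, 0), U = (1, 0), Y = (0, 1); any affine frame gives the same invariant.
1. X is the midpoint of UP ⇒ X = (1/2, 0)
2. F is where the line through U parallel to YX meets line YP ⇒ F = (0, 2)
F = Y + t·(P−Y) with t = -1, so YF:FP = t:(1−t) = -1:2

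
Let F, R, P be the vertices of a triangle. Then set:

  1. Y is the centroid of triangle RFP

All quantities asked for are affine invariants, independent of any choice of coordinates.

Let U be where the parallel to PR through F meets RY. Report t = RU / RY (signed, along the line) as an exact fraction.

t = 3

Choose coordinates F = (0, 0), R = (1, 0), P = (0, 1).
1. Y is the centroid of triangle RFP ⇒ Y = (1/3, 1/3)
through F parallel to PR: direction (1, -1); meets RY at U = (-1, 1)
U = R + t·(Y−R) with t = 3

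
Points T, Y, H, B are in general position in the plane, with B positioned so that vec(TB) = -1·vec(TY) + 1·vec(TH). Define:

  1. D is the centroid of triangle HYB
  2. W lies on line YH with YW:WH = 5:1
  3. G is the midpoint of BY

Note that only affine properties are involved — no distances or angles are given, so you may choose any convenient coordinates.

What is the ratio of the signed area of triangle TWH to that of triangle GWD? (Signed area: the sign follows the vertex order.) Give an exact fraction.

Assign T = (0, 0), Y = (1, 0), H = (0, 1), B = (-1, 1) — the answer is frame-independent, so this choice is without loss of generality.
1. D is the centroid of triangle HYB ⇒ D = (0, 2/3)
2. W lies on line YH with YW:WH = 5:1 ⇒ W = (1/6, 5/6)
3. G is the midpoint of BY ⇒ G = (0, 1/2)
2·[TWH] = 1/6, 2·[GWD] = 1/36
[TWH]:[GWD] = 1/6:1/36 = 6

[TWH]:[GWD] = 6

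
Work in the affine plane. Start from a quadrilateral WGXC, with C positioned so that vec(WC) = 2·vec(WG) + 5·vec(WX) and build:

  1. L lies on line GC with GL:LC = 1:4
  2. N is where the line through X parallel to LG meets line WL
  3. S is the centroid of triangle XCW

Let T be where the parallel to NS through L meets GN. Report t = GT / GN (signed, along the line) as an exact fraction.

t = 35/191

Choose coordinates W = (0, 0), G = (1, 0), X = (0, 1), C = (2, 5).
1. L lies on line GC with GL:LC = 1:4 ⇒ L = (6/5, 1)
2. N is where the line through X parallel to LG meets line WL ⇒ N = (-6/25, -1/5)
3. S is the centroid of triangle XCW ⇒ S = (2/3, 2)
through L parallel to NS: direction (68/75, 11/5); meets GN at T = (738/955, -7/191)
T = G + t·(N−G) with t = 35/191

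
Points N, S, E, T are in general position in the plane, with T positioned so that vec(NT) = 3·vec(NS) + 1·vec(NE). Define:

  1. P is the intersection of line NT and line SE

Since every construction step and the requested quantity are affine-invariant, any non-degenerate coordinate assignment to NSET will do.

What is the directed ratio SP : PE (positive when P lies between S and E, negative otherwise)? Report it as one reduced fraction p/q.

SP:PE = 1/3

Choose coordinates N = (0, 0), S = (1, 0), E = (0, 1), T = (3, 1).
1. P is the intersection of line NT and line SE ⇒ P = (3/4, 1/4)
P = S + t·(E−S) with t = 1/4, so SP:PE = t:(1−t) = 1/4:3/4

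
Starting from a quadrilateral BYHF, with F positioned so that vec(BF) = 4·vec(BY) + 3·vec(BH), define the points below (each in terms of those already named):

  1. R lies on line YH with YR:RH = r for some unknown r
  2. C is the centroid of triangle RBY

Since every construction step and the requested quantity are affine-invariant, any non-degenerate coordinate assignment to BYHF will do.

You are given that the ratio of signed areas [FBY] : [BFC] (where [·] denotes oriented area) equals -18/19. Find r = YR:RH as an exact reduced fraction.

r = -1/3

Set B = (0, 0), Y = (1, 0), H = (0, 1), F = (4, 3); any affine frame gives the same invariant.
1. With YR:RH = r, write λ = r/(r+1) so R = Y + λ·(H−Y); R is affine-linear in λ
2. C is the centroid of triangle RBY ⇒ C is an affine combination of earlier points and hence also affine-linear in λ
Every point depending on R is an affine combination of R and λ-independent points, so each such coordinate is linear in λ; the λ² term in each signed area is a multiple of (H−Y)×(H−Y) = 0, so 2·[FBY] and 2·[BFC] are each linear in λ. Evaluating at λ=0 and λ=1:
  2·[FBY] = 3,   2·[BFC] = 7/3·λ − 2
So [FBY]:[BFC] = (3) / (7/3·λ − 2). Setting this equal to -18/19:
  3 = -18/19·(7/3·λ − 2)  ⇒  λ = -1/2
Then r = λ/(1−λ) = (-1/2)/(3/2) = -1/3. Check: with r = -1/3, R = (3/2, -1/2) and [FBY]:[BFC] = -18/19 as required.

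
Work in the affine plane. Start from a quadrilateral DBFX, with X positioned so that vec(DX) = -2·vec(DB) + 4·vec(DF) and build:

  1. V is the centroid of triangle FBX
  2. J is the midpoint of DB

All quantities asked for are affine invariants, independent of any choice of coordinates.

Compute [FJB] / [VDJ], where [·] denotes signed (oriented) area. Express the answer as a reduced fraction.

[FJB]:[VDJ] = 3/5

Choose coordinates D = (0, 0), B = (1, 0), F = (0, 1), X = (-2, 4).
1. V is the centroid of triangle FBX ⇒ V = (-1/3, 5/3)
2. J is the midpoint of DB ⇒ J = (1/2, 0)
2·[FJB] = 1/2, 2·[VDJ] = 5/6
[FJB]:[VDJ] = 1/2:5/6 = 3/5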